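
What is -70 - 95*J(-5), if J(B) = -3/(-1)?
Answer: -355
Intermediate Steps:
J(B) = 3 (J(B) = -3*(-1) = 3)
-70 - 95*J(-5) = -70 - 95*3 = -70 - 285 = -355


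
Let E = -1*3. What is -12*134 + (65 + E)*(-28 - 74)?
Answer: -7932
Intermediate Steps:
E = -3
-12*134 + (65 + E)*(-28 - 74) = -12*134 + (65 - 3)*(-28 - 74) = -1608 + 62*(-102) = -1608 - 6324 = -7932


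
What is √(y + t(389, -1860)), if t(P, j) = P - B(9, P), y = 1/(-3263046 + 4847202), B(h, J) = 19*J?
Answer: I*√4392967681308129/792078 ≈ 83.678*I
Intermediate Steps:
y = 1/1584156 ≈ 6.3125e-7
t(P, j) = -18*P (t(P, j) = P - 19*P = -18*P)
√(y + t(389, -1860)) = √(1/1584156 - 18*389) = √(1/1584156 - 7002) = √(-11092260311/1584156) = I*√4392967681308129/792078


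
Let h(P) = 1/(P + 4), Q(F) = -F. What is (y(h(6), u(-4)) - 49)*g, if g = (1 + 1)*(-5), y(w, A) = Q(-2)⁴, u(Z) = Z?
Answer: 330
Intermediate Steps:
h(P) = 1/(4 + P)
y(w, A) = 16 (y(w, A) = (-1*(-2))⁴ = 2⁴ = 16)
g = -10 (g = 2*(-5) = -10)
(y(h(6), u(-4)) - 49)*g = (16 - 49)*(-10) = -33*(-10) = 330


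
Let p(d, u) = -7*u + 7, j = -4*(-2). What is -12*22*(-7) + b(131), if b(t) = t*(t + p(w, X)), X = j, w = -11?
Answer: 12590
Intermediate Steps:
j = 8
X = 8
p(d, u) = 7 - 7*u
b(t) = t*(-49 + t) (b(t) = t*(t + (7 - 7*8)) = t*(t + (7 - 56)) = t*(t - 49) = t*(-49 + t))
-12*22*(-7) + b(131) = -12*22*(-7) + 131*(-49 + 131) = -264*(-7) + 131*82 = 1848 + 10742 = 12590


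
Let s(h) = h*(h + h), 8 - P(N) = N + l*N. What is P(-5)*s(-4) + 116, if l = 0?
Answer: 532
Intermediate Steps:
P(N) = 8 - N (P(N) = 8 - (N + 0*N) = 8 - (N + 0) = 8 - N)
s(h) = 2*h² (s(h) = h*(2*h) = 2*h²)
P(-5)*s(-4) + 116 = (8 - 1*(-5))*(2*(-4)²) + 116 = (8 + 5)*(2*16) + 116 = 13*32 + 116 = 416 + 116 = 532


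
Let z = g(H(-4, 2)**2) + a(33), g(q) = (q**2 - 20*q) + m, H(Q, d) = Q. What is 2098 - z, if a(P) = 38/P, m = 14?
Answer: 70846/33 ≈ 2146.8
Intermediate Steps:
g(q) = 14 + q**2 - 20*q (g(q) = (q**2 - 20*q) + 14 = 14 + q**2 - 20*q)
z = -1612/33 (z = (14 + ((-4)**2)**2 - 20*(-4)**2) + 38/33 = (14 + 16**2 - 20*16) + 38*(1/33) = (14 + 256 - 320) + 38/33 = -50 + 38/33 = -1612/33 ≈ -48.849)
2098 - z = 2098 - 1*(-1612/33) = 2098 + 1612/33 = 70846/33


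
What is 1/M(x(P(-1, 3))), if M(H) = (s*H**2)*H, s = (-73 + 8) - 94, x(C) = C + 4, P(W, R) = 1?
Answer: -1/19875 ≈ -5.0314e-5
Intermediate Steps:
x(C) = 4 + C
s = -159 (s = -65 - 94 = -159)
M(H) = -159*H**3 (M(H) = (-159*H**2)*H = -159*H**3)
1/M(x(P(-1, 3))) = 1/(-159*(4 + 1)**3) = 1/(-159*5**3) = 1/(-159*125) = 1/(-19875) = -1/19875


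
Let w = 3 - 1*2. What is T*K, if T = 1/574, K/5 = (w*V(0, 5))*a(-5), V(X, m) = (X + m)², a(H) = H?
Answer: -625/574 ≈ -1.0889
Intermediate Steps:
w = 1 (w = 3 - 2 = 1)
K = -625 (K = 5*((1*(0 + 5)²)*(-5)) = 5*((1*5²)*(-5)) = 5*((1*25)*(-5)) = 5*(25*(-5)) = 5*(-125) = -625)
T = 1/574 ≈ 0.0017422
T*K = (1/574)*(-625) = -625/574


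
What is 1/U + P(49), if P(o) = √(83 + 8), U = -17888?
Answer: -1/17888 + √91 ≈ 9.5393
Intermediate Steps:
P(o) = √91
1/U + P(49) = 1/(-17888) + √91 = -1/17888 + √91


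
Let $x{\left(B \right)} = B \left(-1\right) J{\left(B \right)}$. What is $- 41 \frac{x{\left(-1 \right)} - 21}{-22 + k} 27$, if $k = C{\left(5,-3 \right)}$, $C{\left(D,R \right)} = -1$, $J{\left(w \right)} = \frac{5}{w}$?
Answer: $- \frac{28782}{23} \approx -1251.4$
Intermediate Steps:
$k = -1$
$x{\left(B \right)} = -5$ ($x{\left(B \right)} = B \left(-1\right) \frac{5}{B} = - B \frac{5}{B} = -5$)
$- 41 \frac{x{\left(-1 \right)} - 21}{-22 + k} 27 = - 41 \frac{-5 - 21}{-22 - 1} \cdot 27 = - 41 \left(- \frac{26}{-23}\right) 27 = - 41 \left(\left(-26\right) \left(- \frac{1}{23}\right)\right) 27 = \left(-41\right) \frac{26}{23} \cdot 27 = \left(- \frac{1066}{23}\right) 27 = - \frac{28782}{23}$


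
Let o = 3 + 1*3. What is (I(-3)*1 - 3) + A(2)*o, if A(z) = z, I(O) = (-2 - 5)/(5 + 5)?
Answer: 83/10 ≈ 8.3000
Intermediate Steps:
I(O) = -7/10
o = 6 (o = 3 + 3 = 6)
(I(-3)*1 - 3) + A(2)*o = (-7/10*1 - 3) + 2*6 = (-7/10 - 3) + 12 = -37/10 + 12 = 83/10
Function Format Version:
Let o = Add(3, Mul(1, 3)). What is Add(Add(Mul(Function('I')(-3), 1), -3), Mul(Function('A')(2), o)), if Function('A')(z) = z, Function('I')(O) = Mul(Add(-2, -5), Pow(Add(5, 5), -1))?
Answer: Rational(83, 10) ≈ 8.3000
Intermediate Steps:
Function('I')(O) = Rational(-7, 10) (Function('I')(O) = Mul(-7, Pow(10, -1)) = Mul(-7, Rational(1, 10)) = Rational(-7, 10))
o = 6 (o = Add(3, 3) = 6)
Add(Add(Mul(Function('I')(-3), 1), -3), Mul(Function('A')(2), o)) = Add(Add(Mul(Rational(-7, 10), 1), -3), Mul(2, 6)) = Add(Add(Rational(-7, 10), -3), 12) = Add(Rational(-37, 10), 12) = Rational(83, 10)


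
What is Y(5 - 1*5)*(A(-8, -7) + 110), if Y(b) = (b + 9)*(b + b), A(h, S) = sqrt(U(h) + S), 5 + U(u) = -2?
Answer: 0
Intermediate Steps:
U(u) = -7 (U(u) = -5 - 2 = -7)
A(h, S) = sqrt(-7 + S)
Y(b) = 2*b*(9 + b) (Y(b) = (9 + b)*(2*b) = 2*b*(9 + b))
Y(5 - 1*5)*(A(-8, -7) + 110) = (2*(5 - 1*5)*(9 + (5 - 1*5)))*(sqrt(-7 - 7) + 110) = (2*(5 - 5)*(9 + (5 - 5)))*(sqrt(-14) + 110) = (2*0*(9 + 0))*(I*sqrt(14) + 110) = (2*0*9)*(110 + I*sqrt(14)) = 0*(110 + I*sqrt(14)) = 0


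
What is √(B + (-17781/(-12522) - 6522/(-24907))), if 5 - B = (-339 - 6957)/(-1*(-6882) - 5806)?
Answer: √10528782124182347866030/27965729042 ≈ 3.6691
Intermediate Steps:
B = 3169/269 (B = 5 - (-339 - 6957)/(-1*(-6882) - 5806) = 5 - (-7296)/(6882 - 5806) = 5 - (-7296)/1076 = 5 - 1*(-1824/269) = 5 + 1824/269 = 3169/269 ≈ 11.781)
√(B + (-17781/(-12522) - 6522/(-24907))) = √(3169/269 + (-17781/(-12522) - 6522/(-24907))) = √(3169/269 + (-17781*(-1/12522) - 6522*(-1/24907))) = √(3169/269 + (5927/4174 + 6522/24907)) = √(3169/269 + 174846617/103961818) = √(376488741215/27965729042) = √10528782124182347866030/27965729042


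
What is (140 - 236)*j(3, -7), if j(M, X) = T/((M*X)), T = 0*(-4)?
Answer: 0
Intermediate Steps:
T = 0
j(M, X) = 0 (j(M, X) = 0/((M*X)) = 0*(1/(M*X)) = 0)
(140 - 236)*j(3, -7) = (140 - 236)*0 = -96*0 = 0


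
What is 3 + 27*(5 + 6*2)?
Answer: 462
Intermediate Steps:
3 + 27*(5 + 6*2) = 3 + 27*(5 + 12) = 3 + 27*17 = 3 + 459 = 462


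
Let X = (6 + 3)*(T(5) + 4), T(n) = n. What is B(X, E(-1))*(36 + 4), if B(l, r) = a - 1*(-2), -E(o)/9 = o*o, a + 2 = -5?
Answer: -200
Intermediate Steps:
a = -7 (a = -2 - 5 = -7)
E(o) = -9*o**2 (E(o) = -9*o*o = -9*o**2)
X = 81 (X = (6 + 3)*(5 + 4) = 9*9 = 81)
B(l, r) = -5 (B(l, r) = -7 - 1*(-2) = -7 + 2 = -5)
B(X, E(-1))*(36 + 4) = -5*(36 + 4) = -5*40 = -200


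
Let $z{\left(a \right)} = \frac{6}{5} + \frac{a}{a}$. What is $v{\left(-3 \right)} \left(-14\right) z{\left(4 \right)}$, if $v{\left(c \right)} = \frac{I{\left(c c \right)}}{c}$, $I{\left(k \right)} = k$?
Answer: $\frac{462}{5} \approx 92.4$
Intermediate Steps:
$z{\left(a \right)} = \frac{11}{5}$ ($z{\left(a \right)} = 6 \cdot \frac{1}{5} + 1 = \frac{6}{5} + 1 = \frac{11}{5}$)
$v{\left(c \right)} = c$ ($v{\left(c \right)} = \frac{c c}{c} = \frac{c^{2}}{c} = c$)
$v{\left(-3 \right)} \left(-14\right) z{\left(4 \right)} = \left(-3\right) \left(-14\right) \frac{11}{5} = 42 \cdot \frac{11}{5} = \frac{462}{5}$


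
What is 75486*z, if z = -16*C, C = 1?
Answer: -1207776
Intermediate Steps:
z = -16 (z = -16*1 = -16)
75486*z = 75486*(-16) = -1207776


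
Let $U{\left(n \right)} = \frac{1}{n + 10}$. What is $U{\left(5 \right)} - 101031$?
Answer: $- \frac{1515464}{15} \approx -1.0103 \cdot 10^{5}$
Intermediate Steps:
$U{\left(n \right)} = \frac{1}{10 + n}$
$U{\left(5 \right)} - 101031 = \frac{1}{10 + 5} - 101031 = \frac{1}{15} - 101031 = - \frac{1515464}{15}$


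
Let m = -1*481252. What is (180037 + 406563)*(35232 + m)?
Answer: -261635332000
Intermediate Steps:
m = -481252
(180037 + 406563)*(35232 + m) = (180037 + 406563)*(35232 - 481252) = 586600*(-446020) = -261635332000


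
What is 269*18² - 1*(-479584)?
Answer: 566740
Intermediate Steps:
269*18² - 1*(-479584) = 269*324 + 479584 = 87156 + 479584 = 566740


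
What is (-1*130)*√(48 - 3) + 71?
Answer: 71 - 390*√5 ≈ -801.07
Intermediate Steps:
(-1*130)*√(48 - 3) + 71 = -390*√5 + 71 = 71 - 390*√5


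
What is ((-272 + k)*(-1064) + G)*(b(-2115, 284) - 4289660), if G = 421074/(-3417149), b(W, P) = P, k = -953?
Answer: -19104501461077171776/3417149 ≈ -5.5908e+12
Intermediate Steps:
G = -421074/3417149 (G = 421074*(-1/3417149) = -421074/3417149 ≈ -0.12322)
((-272 + k)*(-1064) + G)*(b(-2115, 284) - 4289660) = ((-272 - 953)*(-1064) - 421074/3417149)*(284 - 4289660) = (-1225*(-1064) - 421074/3417149)*(-4289376) = (1303400 - 421074/3417149)*(-4289376) = (4453911585526/3417149)*(-4289376) = -19104501461077171776/3417149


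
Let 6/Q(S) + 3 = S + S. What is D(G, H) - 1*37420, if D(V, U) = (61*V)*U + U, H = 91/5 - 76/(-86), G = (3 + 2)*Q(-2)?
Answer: -63796869/1505 ≈ -42390.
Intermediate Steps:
Q(S) = 6/(-3 + 2*S) (Q(S) = 6/(-3 + (S + S)) = 6/(-3 + 2*S))
G = -30/7 (G = (3 + 2)*(6/(-3 + 2*(-2))) = 5*(6/(-3 - 4)) = 5*(6/(-7)) = 5*(6*(-⅐)) = 5*(-6/7) = -30/7 ≈ -4.2857)
H = 4103/215 (H = 91*(⅕) - 76*(-1/86) = 91/5 + 38/43 = 4103/215 ≈ 19.084)
D(V, U) = U + 61*U*V (D(V, U) = 61*U*V + U = U + 61*U*V)
D(G, H) - 1*37420 = 4103*(1 + 61*(-30/7))/215 - 1*37420 = 4103*(1 - 1830/7)/215 - 37420 = (4103/215)*(-1823/7) - 37420 = -7479769/1505 - 37420 = -63796869/1505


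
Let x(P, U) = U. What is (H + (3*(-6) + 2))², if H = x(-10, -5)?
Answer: 441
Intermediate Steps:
H = -5
(H + (3*(-6) + 2))² = (-5 + (3*(-6) + 2))² = (-5 + (-18 + 2))² = (-5 - 16)² = (-21)² = 441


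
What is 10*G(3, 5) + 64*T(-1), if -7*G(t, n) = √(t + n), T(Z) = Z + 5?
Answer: 256 - 20*√2/7 ≈ 251.96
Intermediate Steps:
T(Z) = 5 + Z
G(t, n) = -√(n + t)/7 (G(t, n) = -√(t + n)/7 = -√(n + t)/7)
10*G(3, 5) + 64*T(-1) = 10*(-√(5 + 3)/7) + 64*(5 - 1) = 10*(-2*√2/7) + 64*4 = 10*(-2*√2/7) + 256 = -20*√2/7 + 256 = 256 - 20*√2/7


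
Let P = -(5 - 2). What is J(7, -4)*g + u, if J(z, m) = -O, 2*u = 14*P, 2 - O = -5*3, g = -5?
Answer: 64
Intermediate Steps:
O = 17 (O = 2 - (-5)*3 = 2 - 1*(-15) = 2 + 15 = 17)
P = -3 (P = -1*3 = -3)
u = -21 (u = (14*(-3))/2 = (½)*(-42) = -21)
J(z, m) = -17 (J(z, m) = -1*17 = -17)
J(7, -4)*g + u = -17*(-5) - 21 = 85 - 21 = 64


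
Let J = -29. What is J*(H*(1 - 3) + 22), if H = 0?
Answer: -638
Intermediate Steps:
J*(H*(1 - 3) + 22) = -29*(0*(1 - 3) + 22) = -29*(0*(-2) + 22) = -29*(0 + 22) = -29*22 = -638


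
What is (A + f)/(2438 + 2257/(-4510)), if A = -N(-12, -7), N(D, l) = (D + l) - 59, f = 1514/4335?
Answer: 306358888/9531037641 ≈ 0.032143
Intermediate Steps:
f = 1514/4335 (f = 1514*(1/4335) = 1514/4335 ≈ 0.34925)
N(D, l) = -59 + D + l
A = 78 (A = -(-59 - 12 - 7) = -1*(-78) = 78)
(A + f)/(2438 + 2257/(-4510)) = (78 + 1514/4335)/(2438 + 2257/(-4510)) = 339644/(4335*(2438 + 2257*(-1/4510))) = 339644/(4335*(2438 - 2257/4510)) = 339644/(4335*(10993123/4510)) = (339644/4335)*(4510/10993123) = 306358888/9531037641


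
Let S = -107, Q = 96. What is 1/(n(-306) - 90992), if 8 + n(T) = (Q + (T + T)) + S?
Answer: -1/91623 ≈ -1.0914e-5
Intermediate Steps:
n(T) = -19 + 2*T (n(T) = -8 + ((96 + (T + T)) - 107) = -8 + ((96 + 2*T) - 107) = -8 + (-11 + 2*T) = -19 + 2*T)
1/(n(-306) - 90992) = 1/((-19 + 2*(-306)) - 90992) = 1/((-19 - 612) - 90992) = 1/(-631 - 90992) = 1/(-91623) = -1/91623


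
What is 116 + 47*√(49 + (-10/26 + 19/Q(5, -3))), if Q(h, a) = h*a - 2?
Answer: 116 + 47*√2319837/221 ≈ 439.92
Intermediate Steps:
Q(h, a) = -2 + a*h (Q(h, a) = a*h - 2 = -2 + a*h)
116 + 47*√(49 + (-10/26 + 19/Q(5, -3))) = 116 + 47*√(49 + (-10/26 + 19/(-2 - 3*5))) = 116 + 47*√(49 + (-10*1/26 + 19/(-2 - 15))) = 116 + 47*√(49 + (-5/13 + 19/(-17))) = 116 + 47*√(49 + (-5/13 + 19*(-1/17))) = 116 + 47*√(49 + (-5/13 - 19/17)) = 116 + 47*√(49 - 332/221) = 116 + 47*√(10497/221) = 116 + 47*(√2319837/221) = 116 + 47*√2319837/221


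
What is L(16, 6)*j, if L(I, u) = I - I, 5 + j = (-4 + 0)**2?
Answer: 0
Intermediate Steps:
j = 11 (j = -5 + (-4 + 0)**2 = -5 + (-4)**2 = -5 + 16 = 11)
L(I, u) = 0
L(16, 6)*j = 0*11 = 0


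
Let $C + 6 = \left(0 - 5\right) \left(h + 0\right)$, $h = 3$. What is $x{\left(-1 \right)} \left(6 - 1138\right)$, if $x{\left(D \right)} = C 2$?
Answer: $47544$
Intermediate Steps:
$C = -21$ ($C = -6 + \left(0 - 5\right) \left(3 + 0\right) = -6 - 15 = -21$)
$x{\left(D \right)} = -42$ ($x{\left(D \right)} = \left(-21\right) 2 = -42$)
$x{\left(-1 \right)} \left(6 - 1138\right) = - 42 \left(6 - 1138\right) = \left(-42\right) \left(-1132\right) = 47544$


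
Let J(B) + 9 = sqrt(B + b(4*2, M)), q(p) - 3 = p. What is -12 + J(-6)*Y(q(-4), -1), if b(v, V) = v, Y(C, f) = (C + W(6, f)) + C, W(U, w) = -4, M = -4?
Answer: 42 - 6*sqrt(2) ≈ 33.515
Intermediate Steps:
q(p) = 3 + p
Y(C, f) = -4 + 2*C (Y(C, f) = (C - 4) + C = (-4 + C) + C = -4 + 2*C)
J(B) = -9 + sqrt(8 + B) (J(B) = -9 + sqrt(B + 4*2) = -9 + sqrt(B + 8) = -9 + sqrt(8 + B))
-12 + J(-6)*Y(q(-4), -1) = -12 + (-9 + sqrt(8 - 6))*(-4 + 2*(3 - 4)) = -12 + (-9 + sqrt(2))*(-4 + 2*(-1)) = -12 + (-9 + sqrt(2))*(-4 - 2) = -12 + (-9 + sqrt(2))*(-6) = -12 + (54 - 6*sqrt(2)) = 42 - 6*sqrt(2)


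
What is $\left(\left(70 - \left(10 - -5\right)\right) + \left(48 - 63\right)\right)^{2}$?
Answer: $1600$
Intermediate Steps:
$\left(\left(70 - \left(10 - -5\right)\right) + \left(48 - 63\right)\right)^{2} = \left(\left(70 - \left(10 + 5\right)\right) + \left(48 - 63\right)\right)^{2} = \left(\left(70 - 15\right) - 15\right)^{2} = \left(55 - 15\right)^{2} = 40^{2} = 1600$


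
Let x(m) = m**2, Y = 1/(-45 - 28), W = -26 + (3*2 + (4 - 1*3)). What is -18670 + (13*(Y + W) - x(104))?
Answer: -2170522/73 ≈ -29733.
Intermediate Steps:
W = -19 (W = -26 + (6 + (4 - 3)) = -26 + (6 + 1) = -26 + 7 = -19)
Y = -1/73 (Y = 1/(-73) = -1/73 ≈ -0.013699)
-18670 + (13*(Y + W) - x(104)) = -18670 + (13*(-1/73 - 19) - 1*104**2) = -18670 + (13*(-1388/73) - 1*10816) = -18670 + (-18044/73 - 10816) = -18670 - 807612/73 = -2170522/73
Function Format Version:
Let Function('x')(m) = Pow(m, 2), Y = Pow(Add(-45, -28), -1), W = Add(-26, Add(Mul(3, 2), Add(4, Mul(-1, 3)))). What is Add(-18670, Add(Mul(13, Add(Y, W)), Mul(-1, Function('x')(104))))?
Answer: Rational(-2170522, 73) ≈ -29733.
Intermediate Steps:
W = -19 (W = Add(-26, Add(6, Add(4, -3))) = Add(-26, Add(6, 1)) = Add(-26, 7) = -19)
Y = Rational(-1, 73) (Y = Pow(-73, -1) = Rational(-1, 73) ≈ -0.013699)
Add(-18670, Add(Mul(13, Add(Y, W)), Mul(-1, Function('x')(104)))) = Add(-18670, Add(Mul(13, Add(Rational(-1, 73), -19)), Mul(-1, Pow(104, 2)))) = Add(-18670, Add(Mul(13, Rational(-1388, 73)), Mul(-1, 10816))) = Add(-18670, Add(Rational(-18044, 73), -10816)) = Add(-18670, Rational(-807612, 73)) = Rational(-2170522, 73)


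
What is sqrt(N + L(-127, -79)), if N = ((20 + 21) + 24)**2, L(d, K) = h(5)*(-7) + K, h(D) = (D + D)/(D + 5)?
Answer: sqrt(4139) ≈ 64.335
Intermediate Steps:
h(D) = 2*D/(5 + D) (h(D) = (2*D)/(5 + D) = 2*D/(5 + D))
L(d, K) = -7 + K (L(d, K) = (2*5/(5 + 5))*(-7) + K = (2*5/10)*(-7) + K = (2*5*(1/10))*(-7) + K = 1*(-7) + K = -7 + K)
N = 4225 (N = (41 + 24)**2 = 65**2 = 4225)
sqrt(N + L(-127, -79)) = sqrt(4225 + (-7 - 79)) = sqrt(4225 - 86) = sqrt(4139)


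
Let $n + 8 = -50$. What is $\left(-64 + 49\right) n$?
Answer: $870$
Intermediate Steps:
$n = -58$ ($n = -8 - 50 = -58$)
$\left(-64 + 49\right) n = \left(-64 + 49\right) \left(-58\right) = \left(-15\right) \left(-58\right) = 870$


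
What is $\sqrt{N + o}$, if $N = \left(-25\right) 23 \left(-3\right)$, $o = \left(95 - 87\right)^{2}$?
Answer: $\sqrt{1789} \approx 42.297$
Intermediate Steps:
$o = 64$ ($o = 8^{2} = 64$)
$N = 1725$ ($N = \left(-575\right) \left(-3\right) = 1725$)
$\sqrt{N + o} = \sqrt{1725 + 64} = \sqrt{1789}$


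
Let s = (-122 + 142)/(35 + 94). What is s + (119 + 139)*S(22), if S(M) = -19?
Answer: -632338/129 ≈ -4901.8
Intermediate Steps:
s = 20/129 ≈ 0.15504
s + (119 + 139)*S(22) = 20/129 + (119 + 139)*(-19) = 20/129 + 258*(-19) = 20/129 - 4902 = -632338/129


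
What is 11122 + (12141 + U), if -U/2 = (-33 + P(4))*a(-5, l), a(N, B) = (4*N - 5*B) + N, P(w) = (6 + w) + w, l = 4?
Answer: 21553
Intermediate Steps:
P(w) = 6 + 2*w
a(N, B) = -5*B + 5*N (a(N, B) = (-5*B + 4*N) + N = -5*B + 5*N)
U = -1710 (U = -2*(-33 + (6 + 2*4))*(-5*4 + 5*(-5)) = -2*(-33 + (6 + 8))*(-20 - 25) = -2*(-33 + 14)*(-45) = -(-38)*(-45) = -2*855 = -1710)
11122 + (12141 + U) = 11122 + (12141 - 1710) = 11122 + 10431 = 21553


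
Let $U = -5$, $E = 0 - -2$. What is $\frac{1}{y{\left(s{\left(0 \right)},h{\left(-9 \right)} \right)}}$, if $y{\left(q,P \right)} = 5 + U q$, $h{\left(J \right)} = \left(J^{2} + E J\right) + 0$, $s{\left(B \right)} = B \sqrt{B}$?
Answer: $\frac{1}{5} \approx 0.2$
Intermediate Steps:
$E = 2$ ($E = 0 + 2 = 2$)
$s{\left(B \right)} = B^{\frac{3}{2}}$
$h{\left(J \right)} = J^{2} + 2 J$ ($h{\left(J \right)} = \left(J^{2} + 2 J\right) + 0 = J^{2} + 2 J$)
$y{\left(q,P \right)} = 5 - 5 q$
$\frac{1}{y{\left(s{\left(0 \right)},h{\left(-9 \right)} \right)}} = \frac{1}{5 - 5 \cdot 0^{\frac{3}{2}}} = \frac{1}{5 - 0} = \frac{1}{5 + 0} = \frac{1}{5}$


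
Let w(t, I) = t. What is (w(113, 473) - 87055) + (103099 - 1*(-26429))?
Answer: 42586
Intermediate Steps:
(w(113, 473) - 87055) + (103099 - 1*(-26429)) = (113 - 87055) + (103099 - 1*(-26429)) = -86942 + (103099 + 26429) = -86942 + 129528 = 42586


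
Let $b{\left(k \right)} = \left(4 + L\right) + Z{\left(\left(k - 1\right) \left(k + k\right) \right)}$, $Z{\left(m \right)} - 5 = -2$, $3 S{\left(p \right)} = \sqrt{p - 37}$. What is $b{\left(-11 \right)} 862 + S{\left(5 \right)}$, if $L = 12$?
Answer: $16378 + \frac{4 i \sqrt{2}}{3} \approx 16378.0 + 1.8856 i$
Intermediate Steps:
$S{\left(p \right)} = \frac{\sqrt{-37 + p}}{3}$ ($S{\left(p \right)} = \frac{\sqrt{p - 37}}{3} = \frac{\sqrt{-37 + p}}{3}$)
$Z{\left(m \right)} = 3$ ($Z{\left(m \right)} = 5 - 2 = 3$)
$b{\left(k \right)} = 19$ ($b{\left(k \right)} = \left(4 + 12\right) + 3 = 16 + 3 = 19$)
$b{\left(-11 \right)} 862 + S{\left(5 \right)} = 19 \cdot 862 + \frac{\sqrt{-37 + 5}}{3} = 16378 + \frac{\sqrt{-32}}{3} = 16378 + \frac{4 i \sqrt{2}}{3}$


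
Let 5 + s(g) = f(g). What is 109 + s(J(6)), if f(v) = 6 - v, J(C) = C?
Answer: 104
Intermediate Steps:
s(g) = 1 - g (s(g) = -5 + (6 - g) = 1 - g)
109 + s(J(6)) = 109 + (1 - 1*6) = 109 + (1 - 6) = 109 - 5 = 104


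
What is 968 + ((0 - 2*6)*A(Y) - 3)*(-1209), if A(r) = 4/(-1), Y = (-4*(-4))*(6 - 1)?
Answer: -53437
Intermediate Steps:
Y = 80 (Y = 16*5 = 80)
A(r) = -4 (A(r) = 4*(-1) = -4)
968 + ((0 - 2*6)*A(Y) - 3)*(-1209) = 968 + ((0 - 2*6)*(-4) - 3)*(-1209) = 968 + ((0 - 12)*(-4) - 3)*(-1209) = 968 + (-12*(-4) - 3)*(-1209) = 968 + (48 - 3)*(-1209) = 968 + 45*(-1209) = 968 - 54405 = -53437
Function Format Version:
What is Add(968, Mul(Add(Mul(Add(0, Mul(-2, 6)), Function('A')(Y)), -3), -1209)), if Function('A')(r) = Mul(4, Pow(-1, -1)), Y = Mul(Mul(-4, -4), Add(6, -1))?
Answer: -53437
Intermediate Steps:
Y = 80 (Y = Mul(16, 5) = 80)
Function('A')(r) = -4 (Function('A')(r) = Mul(4, -1) = -4)
Add(968, Mul(Add(Mul(Add(0, Mul(-2, 6)), Function('A')(Y)), -3), -1209)) = Add(968, Mul(Add(Mul(Add(0, Mul(-2, 6)), -4), -3), -1209)) = Add(968, Mul(Add(Mul(Add(0, -12), -4), -3), -1209)) = Add(968, Mul(Add(Mul(-12, -4), -3), -1209)) = Add(968, Mul(Add(48, -3), -1209)) = Add(968, Mul(45, -1209)) = Add(968, -54405) = -53437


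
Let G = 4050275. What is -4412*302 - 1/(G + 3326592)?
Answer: -9829114635609/7376867 ≈ -1.3324e+6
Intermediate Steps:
-4412*302 - 1/(G + 3326592) = -4412*302 - 1/(4050275 + 3326592) = -1332424 - 1/7376867 = -9829114635609/7376867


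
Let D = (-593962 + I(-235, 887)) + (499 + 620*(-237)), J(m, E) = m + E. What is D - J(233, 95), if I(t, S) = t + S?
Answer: -740079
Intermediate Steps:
J(m, E) = E + m
I(t, S) = S + t
D = -739751 (D = (-593962 + (887 - 235)) + (499 + 620*(-237)) = (-593962 + 652) + (499 - 146940) = -593310 - 146441 = -739751)
D - J(233, 95) = -739751 - (95 + 233) = -739751 - 1*328 = -739751 - 328 = -740079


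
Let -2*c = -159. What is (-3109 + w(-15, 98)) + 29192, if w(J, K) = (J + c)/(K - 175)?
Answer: 4016653/154 ≈ 26082.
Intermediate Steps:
c = 159/2 (c = -1/2*(-159) = 159/2 ≈ 79.500)
w(J, K) = (159/2 + J)/(-175 + K) (w(J, K) = (J + 159/2)/(K - 175) = (159/2 + J)/(-175 + K))
(-3109 + w(-15, 98)) + 29192 = (-3109 + (159/2 - 15)/(-175 + 98)) + 29192 = (-3109 + (129/2)/(-77)) + 29192 = (-3109 - 1/77*129/2) + 29192 = (-3109 - 129/154) + 29192 = -478915/154 + 29192 = 4016653/154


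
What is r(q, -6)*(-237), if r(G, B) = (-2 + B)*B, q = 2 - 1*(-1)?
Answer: -11376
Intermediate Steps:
q = 3 (q = 2 + 1 = 3)
r(G, B) = B*(-2 + B)
r(q, -6)*(-237) = -6*(-2 - 6)*(-237) = -6*(-8)*(-237) = 48*(-237) = -11376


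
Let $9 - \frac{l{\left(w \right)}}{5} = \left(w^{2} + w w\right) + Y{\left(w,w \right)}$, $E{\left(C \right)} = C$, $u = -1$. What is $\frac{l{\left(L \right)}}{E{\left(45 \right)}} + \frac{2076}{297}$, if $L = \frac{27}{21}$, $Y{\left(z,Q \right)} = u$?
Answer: $\frac{37516}{4851} \approx 7.7337$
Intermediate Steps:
$Y{\left(z,Q \right)} = -1$
$L = \frac{9}{7}$ ($L = 27 \cdot \frac{1}{21} = \frac{9}{7} \approx 1.2857$)
$l{\left(w \right)} = 50 - 10 w^{2}$ ($l{\left(w \right)} = 45 - 5 \left(\left(w^{2} + w w\right) - 1\right) = 45 - 5 \left(\left(w^{2} + w^{2}\right) - 1\right) = 45 - 5 \left(2 w^{2} - 1\right) = 45 - 5 \left(-1 + 2 w^{2}\right) = 45 - \left(-5 + 10 w^{2}\right) = 50 - 10 w^{2}$)
$\frac{l{\left(L \right)}}{E{\left(45 \right)}} + \frac{2076}{297} = \frac{50 - 10 \left(\frac{9}{7}\right)^{2}}{45} + \frac{2076}{297} = \left(50 - \frac{810}{49}\right) \frac{1}{45} + 2076 \cdot \frac{1}{297} = \left(50 - \frac{810}{49}\right) \frac{1}{45} + \frac{692}{99} = \frac{1640}{49} \cdot \frac{1}{45} + \frac{692}{99} = \frac{328}{441} + \frac{692}{99} = \frac{37516}{4851}$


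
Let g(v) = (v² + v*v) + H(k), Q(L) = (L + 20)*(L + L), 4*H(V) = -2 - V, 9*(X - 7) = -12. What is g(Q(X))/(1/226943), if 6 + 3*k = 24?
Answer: 3110863383898/81 ≈ 3.8406e+10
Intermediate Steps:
X = 17/3 (X = 7 + (⅑)*(-12) = 7 - 4/3 = 17/3 ≈ 5.6667)
k = 6 (k = -2 + (⅓)*24 = -2 + 8 = 6)
H(V) = -½ - V/4 (H(V) = (-2 - V)/4 = -½ - V/4)
Q(L) = 2*L*(20 + L) (Q(L) = (20 + L)*(2*L) = 2*L*(20 + L))
g(v) = -2 + 2*v² (g(v) = (v² + v*v) + (-½ - ¼*6) = (v² + v²) + (-½ - 3/2) = 2*v² - 2 = -2 + 2*v²)
g(Q(X))/(1/226943) = (-2 + 2*(2*(17/3)*(20 + 17/3))²)/(1/226943) = (-2 + 2*(2*(17/3)*(77/3))²)/(1/226943) = (-2 + 2*(2618/9)²)*226943 = (-2 + 2*(6853924/81))*226943 = (-2 + 13707848/81)*226943 = (13707686/81)*226943 = 3110863383898/81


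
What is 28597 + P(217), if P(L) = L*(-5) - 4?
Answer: 27508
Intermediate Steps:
P(L) = -4 - 5*L (P(L) = -5*L - 4 = -4 - 5*L)
28597 + P(217) = 28597 + (-4 - 5*217) = 28597 + (-4 - 1085) = 28597 - 1089 = 27508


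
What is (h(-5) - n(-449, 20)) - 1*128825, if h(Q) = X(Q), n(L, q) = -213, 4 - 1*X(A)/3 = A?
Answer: -128585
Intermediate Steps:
X(A) = 12 - 3*A
h(Q) = 12 - 3*Q
(h(-5) - n(-449, 20)) - 1*128825 = ((12 - 3*(-5)) - 1*(-213)) - 1*128825 = ((12 + 15) + 213) - 128825 = (27 + 213) - 128825 = 240 - 128825 = -128585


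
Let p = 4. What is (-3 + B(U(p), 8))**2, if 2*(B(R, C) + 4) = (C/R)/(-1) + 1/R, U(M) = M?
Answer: 3969/64 ≈ 62.016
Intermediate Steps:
B(R, C) = -4 + 1/(2*R) - C/(2*R) (B(R, C) = -4 + ((C/R)/(-1) + 1/R)/2 = -4 + ((C/R)*(-1) + 1/R)/2 = -4 + (-C/R + 1/R)/2 = -4 + (1/R - C/R)/2 = -4 + (1/(2*R) - C/(2*R)) = -4 + 1/(2*R) - C/(2*R))
(-3 + B(U(p), 8))**2 = (-3 + (1/2)*(1 - 1*8 - 8*4)/4)**2 = (-3 + (1/2)*(1/4)*(1 - 8 - 32))**2 = (-3 + (1/2)*(1/4)*(-39))**2 = (-3 - 39/8)**2 = (-63/8)**2 = 3969/64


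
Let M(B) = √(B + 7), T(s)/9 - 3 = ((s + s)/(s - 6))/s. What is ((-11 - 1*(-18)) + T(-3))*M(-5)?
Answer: 32*√2 ≈ 45.255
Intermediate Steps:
T(s) = 27 + 18/(-6 + s) (T(s) = 27 + 9*(((s + s)/(s - 6))/s) = 27 + 9*(((2*s)/(-6 + s))/s) = 27 + 9*((2*s/(-6 + s))/s) = 27 + 9*(2/(-6 + s)) = 27 + 18/(-6 + s))
M(B) = √(7 + B)
((-11 - 1*(-18)) + T(-3))*M(-5) = ((-11 - 1*(-18)) + 9*(-16 + 3*(-3))/(-6 - 3))*√(7 - 5) = ((-11 + 18) + 9*(-16 - 9)/(-9))*√2 = (7 + 9*(-⅑)*(-25))*√2 = (7 + 25)*√2 = 32*√2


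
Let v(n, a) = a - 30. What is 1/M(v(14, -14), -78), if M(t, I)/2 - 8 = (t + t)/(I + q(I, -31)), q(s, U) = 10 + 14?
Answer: 27/520 ≈ 0.051923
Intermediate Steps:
q(s, U) = 24
v(n, a) = -30 + a
M(t, I) = 16 + 4*t/(24 + I) (M(t, I) = 16 + 2*((t + t)/(I + 24)) = 16 + 2*((2*t)/(24 + I)) = 16 + 2*(2*t/(24 + I)) = 16 + 4*t/(24 + I))
1/M(v(14, -14), -78) = 1/(4*(96 + (-30 - 14) + 4*(-78))/(24 - 78)) = 1/(4*(96 - 44 - 312)/(-54)) = 1/(4*(-1/54)*(-260)) = 1/(520/27) = 27/520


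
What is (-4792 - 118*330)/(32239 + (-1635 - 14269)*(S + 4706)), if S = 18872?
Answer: 43732/374952273 ≈ 0.00011663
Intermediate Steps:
(-4792 - 118*330)/(32239 + (-1635 - 14269)*(S + 4706)) = (-4792 - 118*330)/(32239 + (-1635 - 14269)*(18872 + 4706)) = (-4792 - 38940)/(32239 - 15904*23578) = -43732/(32239 - 374984512) = -43732/(-374952273) = -43732*(-1/374952273) = 43732/374952273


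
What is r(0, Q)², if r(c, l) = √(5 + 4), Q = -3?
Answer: 9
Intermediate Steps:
r(c, l) = 3 (r(c, l) = √9 = 3)
r(0, Q)² = 3² = 9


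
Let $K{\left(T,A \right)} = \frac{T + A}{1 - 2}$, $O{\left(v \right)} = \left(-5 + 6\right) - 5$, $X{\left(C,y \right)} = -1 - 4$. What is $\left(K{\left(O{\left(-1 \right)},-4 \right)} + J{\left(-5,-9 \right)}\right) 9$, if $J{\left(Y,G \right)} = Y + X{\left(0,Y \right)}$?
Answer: $-18$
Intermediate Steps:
$X{\left(C,y \right)} = -5$ ($X{\left(C,y \right)} = -1 - 4 = -5$)
$O{\left(v \right)} = -4$ ($O{\left(v \right)} = 1 - 5 = -4$)
$K{\left(T,A \right)} = - A - T$ ($K{\left(T,A \right)} = \frac{A + T}{-1} = \left(A + T\right) \left(-1\right) = - A - T$)
$J{\left(Y,G \right)} = -5 + Y$ ($J{\left(Y,G \right)} = Y - 5 = -5 + Y$)
$\left(K{\left(O{\left(-1 \right)},-4 \right)} + J{\left(-5,-9 \right)}\right) 9 = \left(\left(\left(-1\right) \left(-4\right) - -4\right) - 10\right) 9 = \left(\left(4 + 4\right) - 10\right) 9 = \left(8 - 10\right) 9 = \left(-2\right) 9 = -18$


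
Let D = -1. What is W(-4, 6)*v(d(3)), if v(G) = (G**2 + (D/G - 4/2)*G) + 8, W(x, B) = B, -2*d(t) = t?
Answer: 147/2 ≈ 73.500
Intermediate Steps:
d(t) = -t/2
v(G) = 8 + G**2 + G*(-2 - 1/G) (v(G) = (G**2 + (-1/G - 4/2)*G) + 8 = (G**2 + (-1/G - 4*1/2)*G) + 8 = (G**2 + (-1/G - 2)*G) + 8 = (G**2 + (-2 - 1/G)*G) + 8 = (G**2 + G*(-2 - 1/G)) + 8 = 8 + G**2 + G*(-2 - 1/G))
W(-4, 6)*v(d(3)) = 6*(7 + (-1/2*3)**2 - (-1)*3) = 6*(7 + (-3/2)**2 - 2*(-3/2)) = 6*(7 + 9/4 + 3) = 6*(49/4) = 147/2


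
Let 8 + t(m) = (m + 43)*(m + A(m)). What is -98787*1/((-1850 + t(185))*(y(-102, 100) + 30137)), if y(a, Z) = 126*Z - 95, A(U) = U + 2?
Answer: -32929/1179165012 ≈ -2.7926e-5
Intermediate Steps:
A(U) = 2 + U
y(a, Z) = -95 + 126*Z
t(m) = -8 + (2 + 2*m)*(43 + m) (t(m) = -8 + (m + 43)*(m + (2 + m)) = -8 + (43 + m)*(2 + 2*m) = -8 + (2 + 2*m)*(43 + m))
-98787*1/((-1850 + t(185))*(y(-102, 100) + 30137)) = -98787*1/((-1850 + (78 + 2*185² + 88*185))*((-95 + 126*100) + 30137)) = -98787*1/((-1850 + (78 + 2*34225 + 16280))*((-95 + 12600) + 30137)) = -98787*1/((-1850 + (78 + 68450 + 16280))*(12505 + 30137)) = -98787*1/(42642*(-1850 + 84808)) = -98787/(42642*82958) = -98787/3537495036 = -98787*1/3537495036 = -32929/1179165012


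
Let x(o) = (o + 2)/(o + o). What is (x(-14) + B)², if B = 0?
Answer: 9/49 ≈ 0.18367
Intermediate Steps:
x(o) = (2 + o)/(2*o) (x(o) = (2 + o)/((2*o)) = (2 + o)*(1/(2*o)) = (2 + o)/(2*o))
(x(-14) + B)² = ((½)*(2 - 14)/(-14) + 0)² = ((½)*(-1/14)*(-12) + 0)² = (3/7 + 0)² = (3/7)² = 9/49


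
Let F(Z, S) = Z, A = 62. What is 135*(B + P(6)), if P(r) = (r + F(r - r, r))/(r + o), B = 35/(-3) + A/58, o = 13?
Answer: -764820/551 ≈ -1388.1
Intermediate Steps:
B = -922/87 (B = 35/(-3) + 62/58 = 35*(-⅓) + 62*(1/58) = -35/3 + 31/29 = -922/87 ≈ -10.598)
P(r) = r/(13 + r) (P(r) = (r + (r - r))/(r + 13) = (r + 0)/(13 + r) = r/(13 + r))
135*(B + P(6)) = 135*(-922/87 + 6/(13 + 6)) = 135*(-922/87 + 6/19) = 135*(-16996/1653) = -764820/551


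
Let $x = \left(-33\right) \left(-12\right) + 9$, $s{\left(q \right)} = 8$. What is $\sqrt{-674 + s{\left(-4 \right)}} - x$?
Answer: $-405 + 3 i \sqrt{74} \approx -405.0 + 25.807 i$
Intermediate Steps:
$x = 405$ ($x = 396 + 9 = 405$)
$\sqrt{-674 + s{\left(-4 \right)}} - x = \sqrt{-674 + 8} - 405 = \sqrt{-666} - 405 = 3 i \sqrt{74} - 405 = -405 + 3 i \sqrt{74}$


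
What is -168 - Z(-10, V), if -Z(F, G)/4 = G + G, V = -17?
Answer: -304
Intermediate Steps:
Z(F, G) = -8*G (Z(F, G) = -4*(G + G) = -8*G)
-168 - Z(-10, V) = -168 - (-8)*(-17) = -168 - 1*136 = -168 - 136 = -304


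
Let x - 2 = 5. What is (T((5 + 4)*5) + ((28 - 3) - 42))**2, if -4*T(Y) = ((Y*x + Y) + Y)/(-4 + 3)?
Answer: 113569/16 ≈ 7098.1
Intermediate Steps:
x = 7 (x = 2 + 5 = 7)
T(Y) = 9*Y/4 (T(Y) = -((Y*7 + Y) + Y)/(4*(-4 + 3)) = -((7*Y + Y) + Y)/(4*(-1)) = -(8*Y + Y)*(-1)/4 = -9*Y*(-1)/4 = -(-9)*Y/4 = 9*Y/4)
(T((5 + 4)*5) + ((28 - 3) - 42))**2 = (9*((5 + 4)*5)/4 + ((28 - 3) - 42))**2 = (9*(9*5)/4 + (25 - 42))**2 = ((9/4)*45 - 17)**2 = (405/4 - 17)**2 = (337/4)**2 = 113569/16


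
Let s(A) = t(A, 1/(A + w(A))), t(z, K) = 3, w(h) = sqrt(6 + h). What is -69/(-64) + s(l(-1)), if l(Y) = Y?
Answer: 261/64 ≈ 4.0781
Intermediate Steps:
s(A) = 3
-69/(-64) + s(l(-1)) = -69/(-64) + 3 = -1/64*(-69) + 3 = 69/64 + 3 = 261/64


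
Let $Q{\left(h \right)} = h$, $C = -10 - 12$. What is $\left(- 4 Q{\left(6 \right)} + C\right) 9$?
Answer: $-414$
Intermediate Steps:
$C = -22$ ($C = -10 - 12 = -22$)
$\left(- 4 Q{\left(6 \right)} + C\right) 9 = \left(\left(-4\right) 6 - 22\right) 9 = \left(-24 - 22\right) 9 = \left(-46\right) 9 = -414$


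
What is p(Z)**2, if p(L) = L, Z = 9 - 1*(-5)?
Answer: 196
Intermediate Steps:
Z = 14 (Z = 9 + 5 = 14)
p(Z)**2 = 14**2 = 196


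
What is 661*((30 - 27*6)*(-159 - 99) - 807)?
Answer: 21977589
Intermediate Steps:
661*((30 - 27*6)*(-159 - 99) - 807) = 661*((30 - 162)*(-258) - 807) = 661*(-132*(-258) - 807) = 661*(34056 - 807) = 661*33249 = 21977589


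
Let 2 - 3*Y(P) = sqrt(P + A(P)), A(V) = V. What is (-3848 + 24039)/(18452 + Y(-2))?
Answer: 1676600067/1532254084 + 60573*I/1532254084 ≈ 1.0942 + 3.9532e-5*I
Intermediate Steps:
Y(P) = 2/3 - sqrt(2)*sqrt(P)/3 (Y(P) = 2/3 - sqrt(P + P)/3 = 2/3 - sqrt(2)*sqrt(P)/3)
(-3848 + 24039)/(18452 + Y(-2)) = (-3848 + 24039)/(18452 + (2/3 - sqrt(2)*sqrt(-2)/3)) = 20191/(18452 + (2/3 - sqrt(2)*I*sqrt(2)/3)) = 20191/(18452 + (2/3 - 2*I/3)) = 20191/(55358/3 - 2*I/3) = 20191*(9*(55358/3 + 2*I/3)/3064508168) = 181719*(55358/3 + 2*I/3)/3064508168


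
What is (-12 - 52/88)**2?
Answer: 76729/484 ≈ 158.53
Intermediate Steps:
(-12 - 52/88)**2 = (-12 - 52*1/88)**2 = (-12 - 13/22)**2 = (-277/22)**2 = 76729/484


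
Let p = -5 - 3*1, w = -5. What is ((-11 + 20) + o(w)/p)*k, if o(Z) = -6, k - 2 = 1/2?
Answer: 195/8 ≈ 24.375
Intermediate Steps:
k = 5/2 (k = 2 + 1/2 = 2 + ½ = 5/2 ≈ 2.5000)
p = -8 (p = -5 - 3 = -8)
((-11 + 20) + o(w)/p)*k = ((-11 + 20) - 6/(-8))*(5/2) = (9 - 6*(-⅛))*(5/2) = (9 + ¾)*(5/2) = (39/4)*(5/2) = 195/8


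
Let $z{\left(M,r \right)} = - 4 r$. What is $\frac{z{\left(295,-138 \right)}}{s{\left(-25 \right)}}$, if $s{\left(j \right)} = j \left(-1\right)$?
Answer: $\frac{552}{25} \approx 22.08$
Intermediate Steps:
$s{\left(j \right)} = - j$
$\frac{z{\left(295,-138 \right)}}{s{\left(-25 \right)}} = \frac{\left(-4\right) \left(-138\right)}{\left(-1\right) \left(-25\right)} = \frac{552}{25}$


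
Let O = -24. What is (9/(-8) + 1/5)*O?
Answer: 111/5 ≈ 22.200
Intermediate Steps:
(9/(-8) + 1/5)*O = (9/(-8) + 1/5)*(-24) = (9*(-⅛) + 1*(⅕))*(-24) = (-9/8 + ⅕)*(-24) = -37/40*(-24) = 111/5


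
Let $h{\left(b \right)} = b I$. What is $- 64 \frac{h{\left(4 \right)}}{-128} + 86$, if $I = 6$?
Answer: $98$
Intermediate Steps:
$h{\left(b \right)} = 6 b$ ($h{\left(b \right)} = b 6 = 6 b$)
$- 64 \frac{h{\left(4 \right)}}{-128} + 86 = - 64 \frac{6 \cdot 4}{-128} + 86 = - 64 \cdot 24 \left(- \frac{1}{128}\right) + 86 = \left(-64\right) \left(- \frac{3}{16}\right) + 86 = 12 + 86 = 98$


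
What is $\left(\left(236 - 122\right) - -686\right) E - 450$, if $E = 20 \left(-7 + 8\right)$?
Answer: $15550$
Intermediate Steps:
$E = 20$ ($E = 20 \cdot 1 = 20$)
$\left(\left(236 - 122\right) - -686\right) E - 450 = \left(\left(236 - 122\right) - -686\right) 20 - 450 = \left(114 + 686\right) 20 - 450 = 800 \cdot 20 - 450 = 16000 - 450 = 15550$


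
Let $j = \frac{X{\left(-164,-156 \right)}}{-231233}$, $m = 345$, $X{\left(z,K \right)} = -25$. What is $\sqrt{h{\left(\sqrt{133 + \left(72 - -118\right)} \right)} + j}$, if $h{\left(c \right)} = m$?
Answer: $\frac{\sqrt{18446707380530}}{231233} \approx 18.574$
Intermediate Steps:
$h{\left(c \right)} = 345$
$j = \frac{25}{231233}$ ($j = - \frac{25}{-231233} = \left(-25\right) \left(- \frac{1}{231233}\right) = \frac{25}{231233} \approx 0.00010812$)
$\sqrt{h{\left(\sqrt{133 + \left(72 - -118\right)} \right)} + j} = \sqrt{345 + \frac{25}{231233}} = \sqrt{\frac{79775410}{231233}} = \frac{\sqrt{18446707380530}}{231233}$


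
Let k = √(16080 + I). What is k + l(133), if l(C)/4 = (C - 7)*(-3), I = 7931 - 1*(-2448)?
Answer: -1512 + √26459 ≈ -1349.3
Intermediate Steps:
I = 10379 (I = 7931 + 2448 = 10379)
k = √26459 (k = √(16080 + 10379) = √26459 ≈ 162.66)
l(C) = 84 - 12*C (l(C) = 4*((C - 7)*(-3)) = 4*((-7 + C)*(-3)) = 4*(21 - 3*C) = 84 - 12*C)
k + l(133) = √26459 + (84 - 12*133) = √26459 + (84 - 1596) = √26459 - 1512 = -1512 + √26459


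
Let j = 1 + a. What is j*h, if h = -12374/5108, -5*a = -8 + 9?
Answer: -12374/6385 ≈ -1.9380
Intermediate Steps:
a = -⅕ (a = -(-8 + 9)/5 = -⅕*1 = -⅕ ≈ -0.20000)
h = -6187/2554 (h = -12374*1/5108 = -6187/2554 ≈ -2.4225)
j = ⅘ (j = 1 - ⅕ = ⅘ ≈ 0.80000)
j*h = (⅘)*(-6187/2554) = -12374/6385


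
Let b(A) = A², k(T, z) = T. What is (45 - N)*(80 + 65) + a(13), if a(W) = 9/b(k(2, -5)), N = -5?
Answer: 29009/4 ≈ 7252.3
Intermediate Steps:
a(W) = 9/4 (a(W) = 9/(2²) = 9/4)
(45 - N)*(80 + 65) + a(13) = (45 - 1*(-5))*(80 + 65) + 9/4 = (45 + 5)*145 + 9/4 = 50*145 + 9/4 = 7250 + 9/4 = 29009/4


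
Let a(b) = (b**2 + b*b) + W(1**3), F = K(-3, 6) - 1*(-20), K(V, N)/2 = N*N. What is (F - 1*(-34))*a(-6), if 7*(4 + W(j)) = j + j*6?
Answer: 8694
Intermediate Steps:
K(V, N) = 2*N**2 (K(V, N) = 2*(N*N) = 2*N**2)
F = 92 (F = 2*6**2 - 1*(-20) = 2*36 + 20 = 72 + 20 = 92)
W(j) = -4 + j (W(j) = -4 + (j + j*6)/7 = -4 + (j + 6*j)/7 = -4 + (7*j)/7 = -4 + j)
a(b) = -3 + 2*b**2 (a(b) = (b**2 + b*b) + (-4 + 1**3) = (b**2 + b**2) + (-4 + 1) = 2*b**2 - 3 = -3 + 2*b**2)
(F - 1*(-34))*a(-6) = (92 - 1*(-34))*(-3 + 2*(-6)**2) = (92 + 34)*(-3 + 2*36) = 126*(-3 + 72) = 126*69 = 8694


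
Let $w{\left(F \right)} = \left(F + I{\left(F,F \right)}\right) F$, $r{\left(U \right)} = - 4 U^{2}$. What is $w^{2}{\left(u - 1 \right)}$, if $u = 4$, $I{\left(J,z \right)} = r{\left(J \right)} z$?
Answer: $99225$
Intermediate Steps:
$I{\left(J,z \right)} = - 4 z J^{2}$ ($I{\left(J,z \right)} = - 4 J^{2} z = - 4 z J^{2}$)
$w{\left(F \right)} = F \left(F - 4 F^{3}\right)$ ($w{\left(F \right)} = \left(F - 4 F F^{2}\right) F = \left(F - 4 F^{3}\right) F = F \left(F - 4 F^{3}\right)$)
$w^{2}{\left(u - 1 \right)} = \left(\left(4 - 1\right)^{2} - 4 \left(4 - 1\right)^{4}\right)^{2} = \left(3^{2} - 4 \cdot 3^{4}\right)^{2} = \left(9 - 324\right)^{2} = \left(-315\right)^{2} = 99225$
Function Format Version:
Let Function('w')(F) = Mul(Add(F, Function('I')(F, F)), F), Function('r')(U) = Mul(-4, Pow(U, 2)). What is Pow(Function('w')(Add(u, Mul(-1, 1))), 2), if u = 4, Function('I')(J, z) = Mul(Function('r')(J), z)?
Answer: 99225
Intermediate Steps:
Function('I')(J, z) = Mul(-4, z, Pow(J, 2)) (Function('I')(J, z) = Mul(Mul(-4, Pow(J, 2)), z) = Mul(-4, z, Pow(J, 2)))
Function('w')(F) = Mul(F, Add(F, Mul(-4, Pow(F, 3)))) (Function('w')(F) = Mul(Add(F, Mul(-4, F, Pow(F, 2))), F) = Mul(Add(F, Mul(-4, Pow(F, 3))), F) = Mul(F, Add(F, Mul(-4, Pow(F, 3)))))
Pow(Function('w')(Add(u, Mul(-1, 1))), 2) = Pow(Add(Pow(Add(4, Mul(-1, 1)), 2), Mul(-4, Pow(Add(4, Mul(-1, 1)), 4))), 2) = Pow(Add(Pow(Add(4, -1), 2), Mul(-4, Pow(Add(4, -1), 4))), 2) = Pow(Add(Pow(3, 2), Mul(-4, Pow(3, 4))), 2) = Pow(Add(9, Mul(-4, 81)), 2) = Pow(Add(9, -324), 2) = Pow(-315, 2) = 99225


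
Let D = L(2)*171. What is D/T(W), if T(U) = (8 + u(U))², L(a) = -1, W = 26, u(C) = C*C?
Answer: -1/2736 ≈ -0.00036550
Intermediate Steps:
u(C) = C²
T(U) = (8 + U²)²
D = -171 (D = -1*171 = -171)
D/T(W) = -171/(8 + 26²)² = -171/(8 + 676)² = -171/(684²) = -171/467856 = -171*1/467856 = -1/2736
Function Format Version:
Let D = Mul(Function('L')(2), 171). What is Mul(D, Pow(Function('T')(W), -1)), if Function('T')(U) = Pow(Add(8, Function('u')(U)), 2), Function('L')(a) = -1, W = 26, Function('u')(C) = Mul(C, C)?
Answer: Rational(-1, 2736) ≈ -0.00036550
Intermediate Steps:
Function('u')(C) = Pow(C, 2)
Function('T')(U) = Pow(Add(8, Pow(U, 2)), 2)
D = -171 (D = Mul(-1, 171) = -171)
Mul(D, Pow(Function('T')(W), -1)) = Mul(-171, Pow(Pow(Add(8, Pow(26, 2)), 2), -1)) = Mul(-171, Pow(Pow(Add(8, 676), 2), -1)) = Mul(-171, Pow(Pow(684, 2), -1)) = Mul(-171, Pow(467856, -1)) = Mul(-171, Rational(1, 467856)) = Rational(-1, 2736)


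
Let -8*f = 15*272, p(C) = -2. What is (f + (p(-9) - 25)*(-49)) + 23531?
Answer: 24344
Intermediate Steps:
f = -510 (f = -15*272/8 = -1/8*4080 = -510)
(f + (p(-9) - 25)*(-49)) + 23531 = (-510 + (-2 - 25)*(-49)) + 23531 = (-510 - 27*(-49)) + 23531 = (-510 + 1323) + 23531 = 813 + 23531 = 24344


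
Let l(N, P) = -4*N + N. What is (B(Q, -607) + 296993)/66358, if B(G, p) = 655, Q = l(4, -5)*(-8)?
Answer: 148824/33179 ≈ 4.4855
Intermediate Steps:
l(N, P) = -3*N
Q = 96 (Q = -3*4*(-8) = -12*(-8) = 96)
(B(Q, -607) + 296993)/66358 = (655 + 296993)/66358 = 297648*(1/66358) = 148824/33179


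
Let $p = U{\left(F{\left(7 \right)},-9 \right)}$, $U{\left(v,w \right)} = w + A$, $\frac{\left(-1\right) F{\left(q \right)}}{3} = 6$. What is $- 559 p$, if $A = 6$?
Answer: $1677$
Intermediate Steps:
$F{\left(q \right)} = -18$ ($F{\left(q \right)} = \left(-3\right) 6 = -18$)
$U{\left(v,w \right)} = 6 + w$ ($U{\left(v,w \right)} = w + 6 = 6 + w$)
$p = -3$ ($p = 6 - 9 = -3$)
$- 559 p = \left(-559\right) \left(-3\right) = 1677$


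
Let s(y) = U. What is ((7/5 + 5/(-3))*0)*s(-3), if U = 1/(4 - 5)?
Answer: 0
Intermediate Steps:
U = -1 (U = 1/(-1) = -1)
s(y) = -1
((7/5 + 5/(-3))*0)*s(-3) = ((7/5 + 5/(-3))*0)*(-1) = ((7*(⅕) + 5*(-⅓))*0)*(-1) = ((7/5 - 5/3)*0)*(-1) = -4/15*0*(-1) = 0*(-1) = 0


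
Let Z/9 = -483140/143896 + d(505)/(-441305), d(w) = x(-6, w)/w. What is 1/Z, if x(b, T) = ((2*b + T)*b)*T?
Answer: -15875506070/478769519997 ≈ -0.033159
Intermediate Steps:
x(b, T) = T*b*(T + 2*b) (x(b, T) = ((T + 2*b)*b)*T = (b*(T + 2*b))*T = T*b*(T + 2*b))
d(w) = 72 - 6*w (d(w) = (w*(-6)*(w + 2*(-6)))/w = (w*(-6)*(w - 12))/w = (w*(-6)*(-12 + w))/w = (-6*w*(-12 + w))/w = 72 - 6*w)
Z = -478769519997/15875506070 (Z = 9*(-483140/143896 + (72 - 6*505)/(-441305)) = 9*(-483140*1/143896 + (72 - 3030)*(-1/441305)) = 9*(-120785/35974 - 2958*(-1/441305)) = 9*(-120785/35974 + 2958/441305) = 9*(-53196613333/15875506070) = -478769519997/15875506070 ≈ -30.158)
1/Z = 1/(-478769519997/15875506070) = -15875506070/478769519997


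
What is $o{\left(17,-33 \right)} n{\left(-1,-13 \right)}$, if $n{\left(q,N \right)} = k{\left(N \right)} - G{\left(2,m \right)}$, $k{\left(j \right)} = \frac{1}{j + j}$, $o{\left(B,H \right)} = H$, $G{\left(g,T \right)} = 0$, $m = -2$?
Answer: $\frac{33}{26} \approx 1.2692$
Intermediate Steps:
$k{\left(j \right)} = \frac{1}{2 j}$
$n{\left(q,N \right)} = \frac{1}{2 N}$ ($n{\left(q,N \right)} = \frac{1}{2 N} - 0 = \frac{1}{2 N} + 0 = \frac{1}{2 N}$)
$o{\left(17,-33 \right)} n{\left(-1,-13 \right)} = - 33 \frac{1}{2 \left(-13\right)} = - 33 \cdot \frac{1}{2} \left(- \frac{1}{13}\right) = \left(-33\right) \left(- \frac{1}{26}\right) = \frac{33}{26}$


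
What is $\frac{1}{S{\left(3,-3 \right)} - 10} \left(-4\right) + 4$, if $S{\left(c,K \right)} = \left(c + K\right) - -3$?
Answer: $\frac{32}{7} \approx 4.5714$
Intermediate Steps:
$S{\left(c,K \right)} = 3 + K + c$ ($S{\left(c,K \right)} = \left(K + c\right) + 3 = 3 + K + c$)
$\frac{1}{S{\left(3,-3 \right)} - 10} \left(-4\right) + 4 = \frac{1}{\left(3 - 3 + 3\right) - 10} \left(-4\right) + 4 = \frac{1}{3 - 10} \left(-4\right) + 4 = \frac{1}{-7} \left(-4\right) + 4 = \left(- \frac{1}{7}\right) \left(-4\right) + 4 = \frac{4}{7} + 4 = \frac{32}{7}$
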